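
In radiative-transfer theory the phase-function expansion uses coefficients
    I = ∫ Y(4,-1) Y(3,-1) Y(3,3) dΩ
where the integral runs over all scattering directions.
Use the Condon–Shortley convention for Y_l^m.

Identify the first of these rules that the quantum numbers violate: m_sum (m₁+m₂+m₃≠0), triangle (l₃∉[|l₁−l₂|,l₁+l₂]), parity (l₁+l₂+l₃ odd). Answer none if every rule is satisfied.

azimuthal sum: -1 − 1 + 3 = 1  ✗
1 ≤ 3 ≤ 7 (triangle on l)
L = 4 + 3 + 3 = 10 (even)

m_sum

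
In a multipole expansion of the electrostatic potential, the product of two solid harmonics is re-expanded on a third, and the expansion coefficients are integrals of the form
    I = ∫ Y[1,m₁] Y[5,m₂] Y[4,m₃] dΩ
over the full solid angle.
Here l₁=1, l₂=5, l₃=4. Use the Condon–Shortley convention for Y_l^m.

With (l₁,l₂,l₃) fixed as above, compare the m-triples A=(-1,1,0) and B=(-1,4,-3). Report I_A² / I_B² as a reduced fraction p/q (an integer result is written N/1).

Same 1,5,4: normalisation and zero-m 3j drop out of the ratio.
A: Δ: 2! 0! 8! / 11! → 1/495; sum: t=2:+1/1152 = 1/1152; 3j²(1 5 4; -1 1 0) = Δ·Π!·Σ² = 1/33  (sign +1)
B: Δ: 2! 0! 8! / 11! → 1/495; sum: t=2:+1/10080 = 1/10080; 3j²(1 5 4; -1 4 -3) = Δ·Π!·Σ² = 4/55  (sign -1)
I_A²/I_B² = (1/33)/(4/55) = 5/12

5/12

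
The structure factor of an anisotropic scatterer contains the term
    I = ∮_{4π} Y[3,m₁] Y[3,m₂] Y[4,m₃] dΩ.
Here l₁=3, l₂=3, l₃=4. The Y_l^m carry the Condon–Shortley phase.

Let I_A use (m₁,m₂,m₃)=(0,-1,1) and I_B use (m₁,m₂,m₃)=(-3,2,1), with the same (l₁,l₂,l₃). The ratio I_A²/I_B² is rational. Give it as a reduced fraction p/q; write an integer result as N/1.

1/2

Shared (l₁,l₂,l₃)=(3,3,4): N and (l;000)² cancel in I_A²/I_B².
A: Δ = 2!·4!·4!/11! = 1/34650; Racah Σ t=0..2: t=0:+1/48 t=1:−1/24 t=2:+1/288 = -5/288; ⇒ 3j(3 3 4; 0 -1 1)² = 5/462, sgn +1
B: Δ = 2!·4!·4!/11! = 1/34650; Racah Σ t=2..2: t=2:+1/288 = 1/288; ⇒ 3j(3 3 4; -3 2 1)² = 5/231, sgn -1
I_A²/I_B² = (5/462)/(5/231) = 1/2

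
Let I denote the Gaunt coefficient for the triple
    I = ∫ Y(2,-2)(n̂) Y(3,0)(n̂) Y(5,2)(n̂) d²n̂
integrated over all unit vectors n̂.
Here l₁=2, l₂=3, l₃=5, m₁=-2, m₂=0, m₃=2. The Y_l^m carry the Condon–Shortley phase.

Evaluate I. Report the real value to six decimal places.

m-sum 0 ✓  L=10 even ✓  1≤5≤5 ✓
Π(2lᵢ+1) = 5×7×11 = 385
triangle coeff Δ(2,3,5) = 1/2310
Σ_t [0,0]: t=0:+1/144 = 1/144
(3j)²=10/231 [(2 3 5; 0 0 0)], sign=-1
Σ_t [0,0]: t=0:+1/864 = 1/864
(3j)²=1/66 [(2 3 5; -2 0 2)], sign=-1
⇒ 4πI² = 25/99
I = (+1)√(25/99/(4π)) = 0.14175797

0.141758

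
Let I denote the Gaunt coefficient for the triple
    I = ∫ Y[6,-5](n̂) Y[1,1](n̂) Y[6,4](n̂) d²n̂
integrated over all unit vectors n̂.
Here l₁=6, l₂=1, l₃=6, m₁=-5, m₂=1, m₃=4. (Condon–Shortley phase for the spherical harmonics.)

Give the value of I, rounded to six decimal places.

0.000000

L=13 odd ⇒ parity kills the (l;000) factor ⇒ I = 0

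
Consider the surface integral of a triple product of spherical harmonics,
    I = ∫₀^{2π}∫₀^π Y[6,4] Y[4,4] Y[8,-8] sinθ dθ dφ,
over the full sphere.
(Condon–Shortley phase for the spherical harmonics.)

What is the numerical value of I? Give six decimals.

-0.128978

Checks pass: Σm=0; 18 even; l₃=8∈[2,10].
(2·6+1)(2·4+1)(2·8+1) = 1989
Δ: 2! 10! 6! / 19! → 1/23279256
sum: t=0:+1/1658880 t=1:−1/518400 t=2:+1/1658880 = -1/1382400
3j²(6 4 8; 0 0 0) = Δ·Π!·Σ² = 504/46189  (sign -1)
sum: t=2:+1/5225472000 = 1/5225472000
3j²(6 4 8; 4 4 -8) = Δ·Π!·Σ² = 28/2907  (sign +1)
combine: 4πI² = 1989·504/46189·28/2907 = 14112/67507
take √, sign -1: I = -0.12897779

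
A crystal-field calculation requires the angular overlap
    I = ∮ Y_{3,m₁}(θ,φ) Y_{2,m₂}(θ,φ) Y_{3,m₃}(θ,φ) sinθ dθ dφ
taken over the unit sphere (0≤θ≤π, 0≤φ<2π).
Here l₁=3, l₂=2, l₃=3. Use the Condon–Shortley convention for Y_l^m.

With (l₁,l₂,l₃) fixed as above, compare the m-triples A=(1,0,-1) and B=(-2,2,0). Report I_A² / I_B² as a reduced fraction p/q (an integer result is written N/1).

9/20

Same 3,2,3: normalisation and zero-m 3j drop out of the ratio.
A: Δ: 2! 4! 2! / 9! → 1/3780; sum: t=0:+1/16 t=1:−1/6 t=2:+1/96 = -3/32; 3j²(3 2 3; 1 0 -1) = Δ·Π!·Σ² = 3/140  (sign -1)
B: Δ: 2! 4! 2! / 9! → 1/3780; sum: t=2:+1/24 = 1/24; 3j²(3 2 3; -2 2 0) = Δ·Π!·Σ² = 1/21  (sign -1)
I_A²/I_B² = (3/140)/(1/21) = 9/20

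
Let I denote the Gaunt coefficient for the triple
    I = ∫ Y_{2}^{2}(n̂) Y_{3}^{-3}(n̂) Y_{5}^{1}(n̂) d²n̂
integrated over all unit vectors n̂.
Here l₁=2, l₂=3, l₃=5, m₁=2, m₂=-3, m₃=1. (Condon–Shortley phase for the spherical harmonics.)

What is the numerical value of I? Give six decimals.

Rules hold: Σm=0, L=10 even, 1≤5≤5.
N = 5·7·11 = 385
Δ = 0!·4!·6!/11! = 1/2310
Racah Σ t=0..0: t=0:+1/144 = 1/144
⇒ 3j(2 3 5; 0 0 0)² = 10/231, sgn -1
Racah Σ t=0..0: t=0:+1/17280 = 1/17280
⇒ 3j(2 3 5; 2 -3 1)² = 1/2310, sgn +1
4πI² = N·(3j₀)²·(3jₘ)² = 5/693
I = -1·√(0.00721501/4π) = -0.02396147

-0.023961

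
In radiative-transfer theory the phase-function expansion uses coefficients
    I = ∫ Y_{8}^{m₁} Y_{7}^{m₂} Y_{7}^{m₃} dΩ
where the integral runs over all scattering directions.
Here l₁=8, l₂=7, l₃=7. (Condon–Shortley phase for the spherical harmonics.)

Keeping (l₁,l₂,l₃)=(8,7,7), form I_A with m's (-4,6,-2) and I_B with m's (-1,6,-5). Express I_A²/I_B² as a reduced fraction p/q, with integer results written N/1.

Same 8,7,7: normalisation and zero-m 3j drop out of the ratio.
A: Δ: 8! 8! 6! / 23! → 1/22086194130; sum: t=7:−1/2612736000 t=8:+1/2786918400 = -1/41803776000; 3j²(8 7 7; -4 6 -2) = Δ·Π!·Σ² = 3/37145  (sign +1)
B: Δ: 8! 8! 6! / 23! → 1/22086194130; sum: t=7:−1/5225472000 t=8:+1/24385536000 = -11/73156608000; 3j²(8 7 7; -1 6 -5) = Δ·Π!·Σ² = 2904/260015  (sign -1)
I_A²/I_B² = (3/37145)/(2904/260015) = 7/968

7/968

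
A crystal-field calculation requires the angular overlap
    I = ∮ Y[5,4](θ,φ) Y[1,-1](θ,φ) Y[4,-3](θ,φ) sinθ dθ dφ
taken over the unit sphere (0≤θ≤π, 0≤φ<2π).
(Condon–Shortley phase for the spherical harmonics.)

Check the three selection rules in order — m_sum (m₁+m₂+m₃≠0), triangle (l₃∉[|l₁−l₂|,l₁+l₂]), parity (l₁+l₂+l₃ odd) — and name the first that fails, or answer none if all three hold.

none

azimuthal sum: 4 − 1 − 3 = 0  ✓
4 ≤ 4 ≤ 6 (triangle on l)  ✓
L = 5 + 1 + 4 = 10 (even)  ✓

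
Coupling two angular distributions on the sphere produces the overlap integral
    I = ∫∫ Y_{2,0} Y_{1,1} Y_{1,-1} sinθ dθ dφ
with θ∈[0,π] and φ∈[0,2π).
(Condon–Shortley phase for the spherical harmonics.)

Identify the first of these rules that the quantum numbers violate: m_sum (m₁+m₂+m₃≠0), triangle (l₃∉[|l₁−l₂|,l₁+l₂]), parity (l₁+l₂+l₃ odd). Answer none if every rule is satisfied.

none

m₁+m₂+m₃ = 0 + 1 − 1 = 0  ✓
triangle: |2−1|=1 ≤ l₃=1 ≤ 2+1=3  ✓
parity: l₁+l₂+l₃ = 4 is even  ✓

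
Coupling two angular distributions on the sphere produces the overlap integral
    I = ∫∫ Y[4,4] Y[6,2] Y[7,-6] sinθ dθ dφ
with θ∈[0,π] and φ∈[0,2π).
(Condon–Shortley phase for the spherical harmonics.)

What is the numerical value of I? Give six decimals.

0.000000

Σlᵢ=17 odd — θ-integrand is odd under cosθ→−cosθ; I=0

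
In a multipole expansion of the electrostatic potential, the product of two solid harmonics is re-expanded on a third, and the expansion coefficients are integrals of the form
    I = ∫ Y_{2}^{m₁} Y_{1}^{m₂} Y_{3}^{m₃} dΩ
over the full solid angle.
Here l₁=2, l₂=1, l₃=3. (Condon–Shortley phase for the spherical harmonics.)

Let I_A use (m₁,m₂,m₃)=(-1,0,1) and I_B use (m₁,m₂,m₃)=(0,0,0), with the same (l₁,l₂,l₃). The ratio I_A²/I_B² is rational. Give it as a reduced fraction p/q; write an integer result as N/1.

l's match ⇒ only the (l;m) 3-j factors differ between A and B.
A: triangle coeff Δ(2,1,3) = 1/105; Σ_t [0,0]: t=0:+1/6 = 1/6; (3j)²=8/105 [(2 1 3; -1 0 1)], sign=+1
B: triangle coeff Δ(2,1,3) = 1/105; Σ_t [0,0]: t=0:+1/4 = 1/4; (3j)²=3/35 [(2 1 3; 0 0 0)], sign=-1
I_A²/I_B² = (8/105)/(3/35) = 8/9

8/9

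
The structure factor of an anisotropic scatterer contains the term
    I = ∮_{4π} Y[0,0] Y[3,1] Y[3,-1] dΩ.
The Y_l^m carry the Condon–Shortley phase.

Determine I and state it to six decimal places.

-0.282095

Checks pass: Σm=0; 6 even; l₃=3∈[3,3].
(2·0+1)(2·3+1)(2·3+1) = 49
Δ: 0! 0! 6! / 7! → 1/7
sum: t=0:+1/36 = 1/36
3j²(0 3 3; 0 0 0) = Δ·Π!·Σ² = 1/7  (sign -1)
sum: t=0:+1/48 = 1/48
3j²(0 3 3; 0 1 -1) = Δ·Π!·Σ² = 1/7  (sign +1)
combine: 4πI² = 49·1/7·1/7 = 1/1
take √, sign -1: I = -0.28209479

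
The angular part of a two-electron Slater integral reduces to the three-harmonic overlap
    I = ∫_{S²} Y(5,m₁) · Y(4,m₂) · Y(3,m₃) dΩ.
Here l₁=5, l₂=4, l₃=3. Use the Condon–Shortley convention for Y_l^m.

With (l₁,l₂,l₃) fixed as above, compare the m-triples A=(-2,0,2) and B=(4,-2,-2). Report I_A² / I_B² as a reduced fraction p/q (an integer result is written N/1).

5/24

Same 5,4,3: normalisation and zero-m 3j drop out of the ratio.
A: Δ: 6! 4! 2! / 13! → 1/180180; sum: t=3:−1/864 t=4:+1/576 = 1/1728; 3j²(5 4 3; -2 0 2) = Δ·Π!·Σ² = 5/1287  (sign -1)
B: Δ: 6! 4! 2! / 13! → 1/180180; sum: t=0:+1/8640 t=1:−1/2880 = -1/4320; 3j²(5 4 3; 4 -2 -2) = Δ·Π!·Σ² = 8/429  (sign +1)
I_A²/I_B² = (5/1287)/(8/429) = 5/24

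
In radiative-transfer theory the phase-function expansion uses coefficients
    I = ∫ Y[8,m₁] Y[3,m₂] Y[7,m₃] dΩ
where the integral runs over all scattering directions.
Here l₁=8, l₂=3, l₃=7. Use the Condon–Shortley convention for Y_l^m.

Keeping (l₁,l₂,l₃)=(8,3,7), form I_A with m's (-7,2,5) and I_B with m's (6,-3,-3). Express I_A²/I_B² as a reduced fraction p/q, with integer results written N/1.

125/99

l's match ⇒ only the (l;m) 3-j factors differ between A and B.
A: triangle coeff Δ(8,3,7) = 1/5290740; Σ_t [3,4]: t=3:−1/5748019200 t=4:+1/958003200 = 1/1149603840; (3j)²=125/5814 [(8 3 7; -7 2 5)], sign=+1
B: triangle coeff Δ(8,3,7) = 1/5290740; Σ_t [0,0]: t=0:+1/348364800 = 1/348364800; (3j)²=11/646 [(8 3 7; 6 -3 -3)], sign=+1
I_A²/I_B² = (125/5814)/(11/646) = 125/99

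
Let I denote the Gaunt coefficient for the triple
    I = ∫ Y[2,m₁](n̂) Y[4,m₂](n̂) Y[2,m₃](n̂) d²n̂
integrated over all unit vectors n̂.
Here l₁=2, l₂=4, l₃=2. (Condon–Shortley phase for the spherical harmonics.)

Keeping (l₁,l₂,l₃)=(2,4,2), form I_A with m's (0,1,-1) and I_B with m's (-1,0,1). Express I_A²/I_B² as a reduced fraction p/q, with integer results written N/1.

15/8

Shared (l₁,l₂,l₃)=(2,4,2): N and (l;000)² cancel in I_A²/I_B².
A: Δ = 4!·0!·4!/9! = 1/630; Racah Σ t=2..2: t=2:+1/24 = 1/24; ⇒ 3j(2 4 2; 0 1 -1)² = 1/21, sgn -1
B: Δ = 4!·0!·4!/9! = 1/630; Racah Σ t=3..3: t=3:−1/36 = -1/36; ⇒ 3j(2 4 2; -1 0 1)² = 8/315, sgn +1
I_A²/I_B² = (1/21)/(8/315) = 15/8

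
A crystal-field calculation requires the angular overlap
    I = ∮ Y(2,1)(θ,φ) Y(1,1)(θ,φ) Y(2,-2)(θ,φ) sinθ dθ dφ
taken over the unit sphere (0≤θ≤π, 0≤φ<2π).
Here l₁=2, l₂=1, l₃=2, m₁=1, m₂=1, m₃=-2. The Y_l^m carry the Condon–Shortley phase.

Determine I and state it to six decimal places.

0.000000

Σlᵢ=5 odd — θ-integrand is odd under cosθ→−cosθ; I=0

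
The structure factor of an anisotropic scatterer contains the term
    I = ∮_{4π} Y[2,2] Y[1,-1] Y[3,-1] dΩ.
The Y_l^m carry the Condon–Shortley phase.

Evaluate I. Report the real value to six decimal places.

Checks pass: Σm=0; 6 even; l₃=3∈[1,3].
(2·2+1)(2·1+1)(2·3+1) = 105
Δ: 0! 4! 2! / 7! → 1/105
sum: t=0:+1/4 = 1/4
3j²(2 1 3; 0 0 0) = Δ·Π!·Σ² = 3/35  (sign -1)
sum: t=0:+1/48 = 1/48
3j²(2 1 3; 2 -1 -1) = Δ·Π!·Σ² = 1/105  (sign +1)
combine: 4πI² = 105·3/35·1/105 = 3/35
take √, sign -1: I = -0.08258890

-0.082589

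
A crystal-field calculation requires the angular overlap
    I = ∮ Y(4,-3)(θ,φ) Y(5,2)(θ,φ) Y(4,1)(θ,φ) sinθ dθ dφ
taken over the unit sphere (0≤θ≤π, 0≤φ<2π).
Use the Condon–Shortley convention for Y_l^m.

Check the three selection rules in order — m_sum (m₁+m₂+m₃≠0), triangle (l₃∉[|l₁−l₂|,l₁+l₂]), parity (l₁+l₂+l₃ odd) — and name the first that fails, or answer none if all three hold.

parity

azimuthal sum: -3 + 2 + 1 = 0  ✓
1 ≤ 4 ≤ 9 (triangle on l)  ✓
L = 4 + 5 + 4 = 13 (odd)  ✗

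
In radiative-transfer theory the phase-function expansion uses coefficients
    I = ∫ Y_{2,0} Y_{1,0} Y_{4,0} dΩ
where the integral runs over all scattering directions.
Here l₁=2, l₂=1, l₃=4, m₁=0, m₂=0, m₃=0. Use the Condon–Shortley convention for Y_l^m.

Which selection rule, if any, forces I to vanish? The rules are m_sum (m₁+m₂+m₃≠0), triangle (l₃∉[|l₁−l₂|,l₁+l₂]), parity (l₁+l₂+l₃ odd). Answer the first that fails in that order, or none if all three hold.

triangle

m₁+m₂+m₃ = 0 + 0 + 0 = 0  ✓
triangle: |2−1|=1 ≤ l₃=4 ≤ 2+1=3  ✗
parity: l₁+l₂+l₃ = 7 is odd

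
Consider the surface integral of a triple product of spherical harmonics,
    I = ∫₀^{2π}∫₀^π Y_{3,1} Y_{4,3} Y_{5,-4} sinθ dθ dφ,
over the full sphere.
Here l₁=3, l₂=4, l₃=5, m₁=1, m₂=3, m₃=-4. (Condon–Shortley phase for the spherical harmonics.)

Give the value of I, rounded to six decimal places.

Checks pass: Σm=0; 12 even; l₃=5∈[1,7].
(2·3+1)(2·4+1)(2·5+1) = 693
Δ: 2! 4! 6! / 13! → 1/180180
sum: t=0:+1/576 t=1:−1/144 t=2:+1/576 = -1/288
3j²(3 4 5; 0 0 0) = Δ·Π!·Σ² = 20/1001  (sign +1)
sum: t=1:−1/4320 t=2:+1/5760 = -1/17280
3j²(3 4 5; 1 3 -4) = Δ·Π!·Σ² = 7/4290  (sign +1)
combine: 4πI² = 693·20/1001·7/4290 = 42/1859
take √, sign +1: I = 0.04240138

0.042401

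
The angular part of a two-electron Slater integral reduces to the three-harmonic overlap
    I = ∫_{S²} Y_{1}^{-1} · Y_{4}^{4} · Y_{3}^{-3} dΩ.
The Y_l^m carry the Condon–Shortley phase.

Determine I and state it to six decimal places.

Checks pass: Σm=0; 8 even; l₃=3∈[3,5].
(2·1+1)(2·4+1)(2·3+1) = 189
Δ: 2! 0! 6! / 9! → 1/252
sum: t=1:−1/36 = -1/36
3j²(1 4 3; 0 0 0) = Δ·Π!·Σ² = 4/63  (sign +1)
sum: t=2:+1/1440 = 1/1440
3j²(1 4 3; -1 4 -3) = Δ·Π!·Σ² = 1/9  (sign +1)
combine: 4πI² = 189·4/63·1/9 = 4/3
take √, sign +1: I = 0.32573501

0.325735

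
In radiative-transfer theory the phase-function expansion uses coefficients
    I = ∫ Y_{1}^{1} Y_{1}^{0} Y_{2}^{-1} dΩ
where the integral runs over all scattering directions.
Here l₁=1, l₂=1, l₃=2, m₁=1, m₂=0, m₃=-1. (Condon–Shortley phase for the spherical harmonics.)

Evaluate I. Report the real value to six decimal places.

-0.218510

m-sum 0 ✓  L=4 even ✓  0≤2≤2 ✓
Π(2lᵢ+1) = 3×3×5 = 45
triangle coeff Δ(1,1,2) = 1/30
Σ_t [0,0]: t=0:+1/1 = 1/1
(3j)²=2/15 [(1 1 2; 0 0 0)], sign=+1
Σ_t [0,0]: t=0:+1/2 = 1/2
(3j)²=1/10 [(1 1 2; 1 0 -1)], sign=-1
⇒ 4πI² = 3/5
I = (-1)√(3/5/(4π)) = -0.21850969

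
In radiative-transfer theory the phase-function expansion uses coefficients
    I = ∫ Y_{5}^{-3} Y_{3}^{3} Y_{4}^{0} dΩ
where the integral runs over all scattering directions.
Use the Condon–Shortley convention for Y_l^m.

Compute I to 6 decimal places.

0.196280

m-sum 0 ✓  L=12 even ✓  2≤4≤8 ✓
Π(2lᵢ+1) = 11×7×9 = 693
triangle coeff Δ(5,3,4) = 1/180180
Σ_t [1,3]: t=1:−1/576 t=2:+1/144 t=3:−1/576 = 1/288
(3j)²=20/1001 [(5 3 4; 0 0 0)], sign=+1
Σ_t [4,4]: t=4:+1/2304 = 1/2304
(3j)²=5/143 [(5 3 4; -3 3 0)], sign=+1
⇒ 4πI² = 900/1859
I = (+1)√(900/1859/(4π)) = 0.19628026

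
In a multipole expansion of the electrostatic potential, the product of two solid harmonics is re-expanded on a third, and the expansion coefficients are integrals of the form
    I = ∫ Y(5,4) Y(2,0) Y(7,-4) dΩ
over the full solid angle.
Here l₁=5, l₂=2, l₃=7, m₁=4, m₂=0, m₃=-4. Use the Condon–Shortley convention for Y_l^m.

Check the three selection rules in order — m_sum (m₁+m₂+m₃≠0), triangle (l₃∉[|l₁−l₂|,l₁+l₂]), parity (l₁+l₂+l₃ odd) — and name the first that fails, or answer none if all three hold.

none

m₁+m₂+m₃ = 4 + 0 − 4 = 0  ✓
triangle: |5−2|=3 ≤ l₃=7 ≤ 5+2=7  ✓
parity: l₁+l₂+l₃ = 14 is even  ✓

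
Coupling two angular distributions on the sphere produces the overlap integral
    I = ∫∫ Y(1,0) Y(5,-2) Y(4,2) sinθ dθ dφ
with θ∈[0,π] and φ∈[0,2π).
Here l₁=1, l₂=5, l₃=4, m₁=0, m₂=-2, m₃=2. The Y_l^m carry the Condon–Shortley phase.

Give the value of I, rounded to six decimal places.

Rules hold: Σm=0, L=10 even, 4≤4≤6.
N = 3·11·9 = 297
Δ = 2!·0!·8!/11! = 1/495
Racah Σ t=1..1: t=1:−1/576 = -1/576
⇒ 3j(1 5 4; 0 0 0)² = 5/99, sgn -1
Racah Σ t=1..1: t=1:−1/1440 = -1/1440
⇒ 3j(1 5 4; 0 -2 2)² = 7/165, sgn -1
4πI² = N·(3j₀)²·(3jₘ)² = 7/11
I = +1·√(0.636364/4π) = 0.22503380

0.225034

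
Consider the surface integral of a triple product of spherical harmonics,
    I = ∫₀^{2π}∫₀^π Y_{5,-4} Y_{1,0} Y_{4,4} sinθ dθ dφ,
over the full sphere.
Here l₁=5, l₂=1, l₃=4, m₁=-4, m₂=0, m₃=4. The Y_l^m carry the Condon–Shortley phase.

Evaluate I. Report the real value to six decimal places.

0.147319

Checks pass: Σm=0; 10 even; l₃=4∈[4,6].
(2·5+1)(2·1+1)(2·4+1) = 297
Δ: 2! 8! 0! / 11! → 1/495
sum: t=1:−1/576 = -1/576
3j²(5 1 4; 0 0 0) = Δ·Π!·Σ² = 5/99  (sign -1)
sum: t=1:−1/40320 = -1/40320
3j²(5 1 4; -4 0 4) = Δ·Π!·Σ² = 1/55  (sign -1)
combine: 4πI² = 297·5/99·1/55 = 3/11
take √, sign +1: I = 0.14731920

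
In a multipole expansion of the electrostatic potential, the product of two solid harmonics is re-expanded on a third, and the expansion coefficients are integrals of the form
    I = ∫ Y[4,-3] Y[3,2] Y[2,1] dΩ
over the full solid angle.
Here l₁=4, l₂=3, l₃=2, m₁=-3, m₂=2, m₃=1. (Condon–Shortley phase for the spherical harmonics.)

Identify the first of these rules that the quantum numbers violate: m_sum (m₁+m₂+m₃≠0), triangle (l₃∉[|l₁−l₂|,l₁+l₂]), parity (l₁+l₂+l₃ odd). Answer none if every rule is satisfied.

parity

azimuthal sum: -3 + 2 + 1 = 0  ✓
1 ≤ 2 ≤ 7 (triangle on l)  ✓
L = 4 + 3 + 2 = 9 (odd)  ✗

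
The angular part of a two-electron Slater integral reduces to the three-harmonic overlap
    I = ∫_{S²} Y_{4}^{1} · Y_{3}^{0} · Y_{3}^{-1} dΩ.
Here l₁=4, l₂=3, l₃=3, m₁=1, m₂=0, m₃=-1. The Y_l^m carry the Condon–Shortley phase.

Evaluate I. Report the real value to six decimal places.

Checks pass: Σm=0; 10 even; l₃=3∈[1,7].
(2·4+1)(2·3+1)(2·3+1) = 441
Δ: 4! 4! 2! / 11! → 1/34650
sum: t=1:−1/72 t=2:+1/16 t=3:−1/72 = 5/144
3j²(4 3 3; 0 0 0) = Δ·Π!·Σ² = 2/77  (sign -1)
sum: t=1:−1/48 t=2:+1/24 t=3:−1/288 = 5/288
3j²(4 3 3; 1 0 -1) = Δ·Π!·Σ² = 5/462  (sign +1)
combine: 4πI² = 441·2/77·5/462 = 15/121
take √, sign -1: I = -0.09932258

-0.099323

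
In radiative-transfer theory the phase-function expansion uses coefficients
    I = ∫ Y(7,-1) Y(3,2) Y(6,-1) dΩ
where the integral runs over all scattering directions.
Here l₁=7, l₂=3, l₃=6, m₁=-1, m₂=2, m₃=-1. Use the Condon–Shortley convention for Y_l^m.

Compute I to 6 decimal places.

Rules hold: Σm=0, L=16 even, 4≤6≤10.
N = 15·7·13 = 1365
Δ = 4!·10!·2!/17! = 1/2042040
Racah Σ t=1..3: t=1:−1/207360 t=2:+1/57600 t=3:−1/207360 = 1/129600
⇒ 3j(7 3 6; 0 0 0)² = 168/12155, sgn +1
Racah Σ t=3..4: t=3:−1/172800 t=4:+1/414720 = -7/2073600
⇒ 3j(7 3 6; -1 2 -1)² = 343/29172, sgn +1
4πI² = N·(3j₀)²·(3jₘ)² = 100842/454597
I = +1·√(0.221827/4π) = 0.13286253

0.132863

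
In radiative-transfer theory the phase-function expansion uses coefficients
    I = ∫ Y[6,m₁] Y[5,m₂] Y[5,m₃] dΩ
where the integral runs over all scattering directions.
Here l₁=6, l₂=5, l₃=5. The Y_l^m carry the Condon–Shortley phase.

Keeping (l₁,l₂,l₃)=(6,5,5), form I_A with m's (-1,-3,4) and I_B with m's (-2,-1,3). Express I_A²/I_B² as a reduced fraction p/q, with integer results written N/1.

l's match ⇒ only the (l;m) 3-j factors differ between A and B.
A: triangle coeff Δ(6,5,5) = 1/28588560; Σ_t [1,2]: t=1:−1/518400 t=2:+1/138240 = 11/2073600; (3j)²=77/4420 [(6 5 5; -1 -3 4)], sign=-1
B: triangle coeff Δ(6,5,5) = 1/28588560; Σ_t [2,4]: t=2:+1/138240 t=3:−1/25920 t=4:+1/55296 = -11/829440; (3j)²=11/1326 [(6 5 5; -2 -1 3)], sign=-1
I_A²/I_B² = (77/4420)/(11/1326) = 21/10

21/10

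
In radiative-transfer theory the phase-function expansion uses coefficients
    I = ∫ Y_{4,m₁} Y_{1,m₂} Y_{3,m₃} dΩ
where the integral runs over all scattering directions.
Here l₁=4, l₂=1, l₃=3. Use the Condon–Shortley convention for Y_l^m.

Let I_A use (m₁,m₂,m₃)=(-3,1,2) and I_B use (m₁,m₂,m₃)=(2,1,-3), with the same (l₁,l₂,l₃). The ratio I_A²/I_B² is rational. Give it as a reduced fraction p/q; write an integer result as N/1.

Same 4,1,3: normalisation and zero-m 3j drop out of the ratio.
A: Δ: 2! 6! 0! / 9! → 1/252; sum: t=2:+1/240 = 1/240; 3j²(4 1 3; -3 1 2) = Δ·Π!·Σ² = 1/12  (sign -1)
B: Δ: 2! 6! 0! / 9! → 1/252; sum: t=2:+1/1440 = 1/1440; 3j²(4 1 3; 2 1 -3) = Δ·Π!·Σ² = 1/252  (sign +1)
I_A²/I_B² = (1/12)/(1/252) = 21/1

21/1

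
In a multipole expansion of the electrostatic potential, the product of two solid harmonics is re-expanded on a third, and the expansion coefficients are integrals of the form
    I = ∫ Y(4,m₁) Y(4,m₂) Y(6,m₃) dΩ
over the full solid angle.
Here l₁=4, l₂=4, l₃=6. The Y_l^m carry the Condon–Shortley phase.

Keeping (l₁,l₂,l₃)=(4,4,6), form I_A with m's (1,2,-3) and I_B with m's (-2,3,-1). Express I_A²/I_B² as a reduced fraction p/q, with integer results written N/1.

Same 4,4,6: normalisation and zero-m 3j drop out of the ratio.
A: Δ: 2! 6! 6! / 15! → 1/1261260; sum: t=0:+1/51840 t=1:−1/5760 t=2:+1/11520 = -7/103680; 3j²(4 4 6; 1 2 -3) = Δ·Π!·Σ² = 7/858  (sign +1)
B: Δ: 2! 6! 6! / 15! → 1/1261260; sum: t=1:−1/86400 t=2:+1/11520 = 13/172800; 3j²(4 4 6; -2 3 -1) = Δ·Π!·Σ² = 13/660  (sign -1)
I_A²/I_B² = (7/858)/(13/660) = 70/169

70/169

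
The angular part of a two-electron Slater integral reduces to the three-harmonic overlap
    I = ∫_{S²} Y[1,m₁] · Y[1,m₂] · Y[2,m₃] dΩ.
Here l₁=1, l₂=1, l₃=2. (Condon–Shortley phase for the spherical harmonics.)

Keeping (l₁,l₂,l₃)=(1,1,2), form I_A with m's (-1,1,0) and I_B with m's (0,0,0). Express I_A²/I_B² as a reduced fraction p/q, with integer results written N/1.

1/4

Shared (l₁,l₂,l₃)=(1,1,2): N and (l;000)² cancel in I_A²/I_B².
A: Δ = 0!·2!·2!/5! = 1/30; Racah Σ t=0..0: t=0:+1/4 = 1/4; ⇒ 3j(1 1 2; -1 1 0)² = 1/30, sgn +1
B: Δ = 0!·2!·2!/5! = 1/30; Racah Σ t=0..0: t=0:+1/1 = 1/1; ⇒ 3j(1 1 2; 0 0 0)² = 2/15, sgn +1
I_A²/I_B² = (1/30)/(2/15) = 1/4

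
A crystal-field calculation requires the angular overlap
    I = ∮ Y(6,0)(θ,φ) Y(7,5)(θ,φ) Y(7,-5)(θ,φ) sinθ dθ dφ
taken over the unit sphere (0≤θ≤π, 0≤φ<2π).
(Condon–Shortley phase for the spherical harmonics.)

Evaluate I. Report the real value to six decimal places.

m-sum 0 ✓  L=20 even ✓  1≤7≤13 ✓
Π(2lᵢ+1) = 13×15×15 = 2925
triangle coeff Δ(6,7,7) = 1/2444321880
Σ_t [0,6]: t=0:+1/2612736000 t=1:−1/20736000 t=2:+1/1658880 t=3:−1/746496 t=4:+1/1658880 t=5:−1/20736000 t=6:+1/2612736000 = -1/4354560
(3j)²=1000/138567 [(6 7 7; 0 0 0)], sign=+1
Σ_t [4,6]: t=4:+1/92897280 t=5:−1/72576000 t=6:+1/746496000 = -1/597196800
(3j)²=55/100776 [(6 7 7; 0 5 -5)], sign=-1
⇒ 4πI² = 15625/1356277
I = (-1)√(15625/1356277/(4π)) = -0.03027826

-0.030278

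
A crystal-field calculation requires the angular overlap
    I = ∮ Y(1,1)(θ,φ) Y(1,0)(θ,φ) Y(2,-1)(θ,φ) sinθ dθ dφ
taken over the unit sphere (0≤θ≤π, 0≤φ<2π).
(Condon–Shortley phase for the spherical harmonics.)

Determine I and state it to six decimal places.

-0.218510

m-sum 0 ✓  L=4 even ✓  0≤2≤2 ✓
Π(2lᵢ+1) = 3×3×5 = 45
triangle coeff Δ(1,1,2) = 1/30
Σ_t [0,0]: t=0:+1/1 = 1/1
(3j)²=2/15 [(1 1 2; 0 0 0)], sign=+1
Σ_t [0,0]: t=0:+1/2 = 1/2
(3j)²=1/10 [(1 1 2; 1 0 -1)], sign=-1
⇒ 4πI² = 3/5
I = (-1)√(3/5/(4π)) = -0.21850969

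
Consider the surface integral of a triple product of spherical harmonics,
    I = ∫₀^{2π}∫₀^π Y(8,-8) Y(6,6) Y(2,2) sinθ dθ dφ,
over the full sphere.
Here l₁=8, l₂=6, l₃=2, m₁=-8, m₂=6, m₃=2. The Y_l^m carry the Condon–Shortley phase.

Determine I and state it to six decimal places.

0.362034

Rules hold: Σm=0, L=16 even, 2≤2≤14.
N = 17·13·5 = 1105
Δ = 12!·4!·0!/17! = 1/30940
Racah Σ t=6..6: t=6:+1/2073600 = 1/2073600
⇒ 3j(8 6 2; 0 0 0)² = 28/1105, sgn +1
Racah Σ t=12..12: t=12:+1/11496038400 = 1/11496038400
⇒ 3j(8 6 2; -8 6 2)² = 1/17, sgn +1
4πI² = N·(3j₀)²·(3jₘ)² = 28/17
I = +1·√(1.64706/4π) = 0.36203422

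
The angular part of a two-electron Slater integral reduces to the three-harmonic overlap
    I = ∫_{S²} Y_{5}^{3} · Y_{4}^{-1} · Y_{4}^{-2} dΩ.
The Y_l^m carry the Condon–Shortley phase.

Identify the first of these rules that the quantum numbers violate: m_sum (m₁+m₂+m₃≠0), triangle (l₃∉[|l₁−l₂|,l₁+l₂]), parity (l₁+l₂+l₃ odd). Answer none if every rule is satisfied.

Σmᵢ = 0  ✓
l₃∈[|l₁−l₂|,l₁+l₂]=[1,9], have l₃=4  ✓
Σlᵢ = 13 ⇒ odd  ✗

parity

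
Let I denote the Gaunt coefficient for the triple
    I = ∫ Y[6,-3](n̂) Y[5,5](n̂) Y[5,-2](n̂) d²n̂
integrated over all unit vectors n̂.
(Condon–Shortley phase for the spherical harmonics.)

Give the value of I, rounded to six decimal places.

-0.172202

m-sum 0 ✓  L=16 even ✓  1≤5≤11 ✓
Π(2lᵢ+1) = 13×11×11 = 1573
triangle coeff Δ(6,5,5) = 1/28588560
Σ_t [1,5]: t=1:−1/345600 t=2:+1/13824 t=3:−1/5184 t=4:+1/13824 t=5:−1/345600 = -7/129600
(3j)²=80/7293 [(6 5 5; 0 0 0)], sign=+1
Σ_t [6,6]: t=6:+1/622080 = 1/622080
(3j)²=105/4862 [(6 5 5; -3 5 -2)], sign=-1
⇒ 4πI² = 1400/3757
I = (-1)√(1400/3757/(4π)) = -0.17220212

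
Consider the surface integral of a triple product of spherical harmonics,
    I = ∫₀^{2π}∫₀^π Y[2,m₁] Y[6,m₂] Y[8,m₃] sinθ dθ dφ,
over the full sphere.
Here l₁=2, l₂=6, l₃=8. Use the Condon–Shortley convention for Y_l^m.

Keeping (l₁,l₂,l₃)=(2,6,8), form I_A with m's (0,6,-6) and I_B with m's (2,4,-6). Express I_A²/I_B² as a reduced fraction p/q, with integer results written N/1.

1/11

Same 2,6,8: normalisation and zero-m 3j drop out of the ratio.
A: Δ: 0! 4! 12! / 17! → 1/30940; sum: t=0:+1/1916006400 = 1/1916006400; 3j²(2 6 8; 0 6 -6) = Δ·Π!·Σ² = 1/340  (sign +1)
B: Δ: 0! 4! 12! / 17! → 1/30940; sum: t=0:+1/174182400 = 1/174182400; 3j²(2 6 8; 2 4 -6) = Δ·Π!·Σ² = 11/340  (sign +1)
I_A²/I_B² = (1/340)/(11/340) = 1/11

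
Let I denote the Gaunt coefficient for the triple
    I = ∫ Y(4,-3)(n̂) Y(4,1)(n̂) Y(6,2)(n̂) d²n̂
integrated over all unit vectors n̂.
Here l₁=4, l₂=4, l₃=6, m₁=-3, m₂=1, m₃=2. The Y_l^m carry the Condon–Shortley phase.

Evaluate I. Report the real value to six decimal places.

-0.165283

m-sum 0 ✓  L=14 even ✓  0≤6≤8 ✓
Π(2lᵢ+1) = 9×9×13 = 1053
triangle coeff Δ(4,4,6) = 1/1261260
Σ_t [0,2]: t=0:+1/4608 t=1:−1/1296 t=2:+1/4608 = -7/20736
(3j)²=20/1287 [(4 4 6; 0 0 0)], sign=-1
Σ_t [1,2]: t=1:−1/34560 t=2:+1/8640 = 1/11520
(3j)²=3/143 [(4 4 6; -3 1 2)], sign=+1
⇒ 4πI² = 540/1573
I = (-1)√(540/1573/(4π)) = -0.16528277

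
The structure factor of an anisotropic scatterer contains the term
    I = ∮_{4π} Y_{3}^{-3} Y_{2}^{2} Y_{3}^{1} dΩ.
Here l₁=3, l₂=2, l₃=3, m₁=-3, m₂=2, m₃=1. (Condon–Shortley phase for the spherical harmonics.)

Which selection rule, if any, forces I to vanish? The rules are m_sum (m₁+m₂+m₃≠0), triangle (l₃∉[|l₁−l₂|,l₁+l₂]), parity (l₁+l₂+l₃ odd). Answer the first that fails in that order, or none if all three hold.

none

azimuthal sum: -3 + 2 + 1 = 0  ✓
1 ≤ 3 ≤ 5 (triangle on l)  ✓
L = 3 + 2 + 3 = 8 (even)  ✓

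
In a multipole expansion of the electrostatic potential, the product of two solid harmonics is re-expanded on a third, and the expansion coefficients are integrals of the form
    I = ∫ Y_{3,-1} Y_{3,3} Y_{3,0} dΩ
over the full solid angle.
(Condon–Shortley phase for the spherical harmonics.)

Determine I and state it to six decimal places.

0.000000

-1 + 3 + 0 = 2 ≠ 0: azimuthal integral kills it; I = 0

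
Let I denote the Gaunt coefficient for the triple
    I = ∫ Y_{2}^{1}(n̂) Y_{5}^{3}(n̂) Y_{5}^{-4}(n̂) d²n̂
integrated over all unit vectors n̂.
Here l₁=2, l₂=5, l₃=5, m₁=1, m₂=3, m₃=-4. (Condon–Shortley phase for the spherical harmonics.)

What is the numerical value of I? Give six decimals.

0.196098

Rules hold: Σm=0, L=12 even, 3≤5≤7.
N = 5·11·11 = 605
Δ = 2!·2!·8!/13! = 1/38610
Racah Σ t=0..2: t=0:+1/2880 t=1:−1/576 t=2:+1/2880 = -1/960
⇒ 3j(2 5 5; 0 0 0)² = 10/429, sgn +1
Racah Σ t=0..1: t=0:+1/80640 t=1:−1/10080 = -1/11520
⇒ 3j(2 5 5; 1 3 -4)² = 49/1430, sgn +1
4πI² = N·(3j₀)²·(3jₘ)² = 245/507
I = +1·√(0.483235/4π) = 0.19609844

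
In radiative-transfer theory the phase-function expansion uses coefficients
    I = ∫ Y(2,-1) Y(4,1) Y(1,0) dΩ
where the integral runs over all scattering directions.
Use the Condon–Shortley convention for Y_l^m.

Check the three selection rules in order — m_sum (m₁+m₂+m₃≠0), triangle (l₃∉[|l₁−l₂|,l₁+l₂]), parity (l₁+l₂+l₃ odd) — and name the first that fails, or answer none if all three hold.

triangle

m₁+m₂+m₃ = -1 + 1 + 0 = 0  ✓
triangle: |2−4|=2 ≤ l₃=1 ≤ 2+4=6  ✗
parity: l₁+l₂+l₃ = 7 is odd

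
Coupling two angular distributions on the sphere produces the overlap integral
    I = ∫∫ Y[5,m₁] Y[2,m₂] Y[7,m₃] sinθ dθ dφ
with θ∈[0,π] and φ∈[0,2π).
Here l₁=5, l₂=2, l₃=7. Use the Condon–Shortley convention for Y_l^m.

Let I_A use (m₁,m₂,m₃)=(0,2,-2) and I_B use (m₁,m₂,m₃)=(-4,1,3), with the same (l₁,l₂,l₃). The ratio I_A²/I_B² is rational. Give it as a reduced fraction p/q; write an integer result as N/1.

l's match ⇒ only the (l;m) 3-j factors differ between A and B.
A: triangle coeff Δ(5,2,7) = 1/15015; Σ_t [0,0]: t=0:+1/345600 = 1/345600; (3j)²=6/715 [(5 2 7; 0 2 -2)], sign=-1
B: triangle coeff Δ(5,2,7) = 1/15015; Σ_t [0,0]: t=0:+1/2177280 = 1/2177280; (3j)²=8/3003 [(5 2 7; -4 1 3)], sign=+1
I_A²/I_B² = (6/715)/(8/3003) = 63/20

63/20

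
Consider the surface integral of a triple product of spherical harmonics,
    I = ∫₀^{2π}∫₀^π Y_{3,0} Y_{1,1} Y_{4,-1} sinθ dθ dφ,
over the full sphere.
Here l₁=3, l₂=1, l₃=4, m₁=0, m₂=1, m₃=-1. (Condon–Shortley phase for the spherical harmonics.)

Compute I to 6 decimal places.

-0.194664

Checks pass: Σm=0; 8 even; l₃=4∈[2,4].
(2·3+1)(2·1+1)(2·4+1) = 189
Δ: 0! 6! 2! / 9! → 1/252
sum: t=0:+1/36 = 1/36
3j²(3 1 4; 0 0 0) = Δ·Π!·Σ² = 4/63  (sign +1)
sum: t=0:+1/72 = 1/72
3j²(3 1 4; 0 1 -1) = Δ·Π!·Σ² = 5/126  (sign -1)
combine: 4πI² = 189·4/63·5/126 = 10/21
take √, sign -1: I = -0.19466390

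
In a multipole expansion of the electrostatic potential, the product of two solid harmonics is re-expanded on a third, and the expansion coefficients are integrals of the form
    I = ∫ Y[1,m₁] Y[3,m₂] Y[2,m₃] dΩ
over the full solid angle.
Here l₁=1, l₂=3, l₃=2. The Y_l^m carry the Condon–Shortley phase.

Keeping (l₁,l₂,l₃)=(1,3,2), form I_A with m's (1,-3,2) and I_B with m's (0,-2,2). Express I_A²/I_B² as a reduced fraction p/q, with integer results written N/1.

3/1

l's match ⇒ only the (l;m) 3-j factors differ between A and B.
A: triangle coeff Δ(1,3,2) = 1/105; Σ_t [0,0]: t=0:+1/48 = 1/48; (3j)²=1/7 [(1 3 2; 1 -3 2)], sign=+1
B: triangle coeff Δ(1,3,2) = 1/105; Σ_t [1,1]: t=1:−1/24 = -1/24; (3j)²=1/21 [(1 3 2; 0 -2 2)], sign=-1
I_A²/I_B² = (1/7)/(1/21) = 3/1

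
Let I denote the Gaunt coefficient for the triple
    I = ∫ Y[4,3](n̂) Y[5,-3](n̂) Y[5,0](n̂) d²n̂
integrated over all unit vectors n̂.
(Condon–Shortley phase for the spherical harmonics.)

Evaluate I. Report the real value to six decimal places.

m-sum 0 ✓  L=14 even ✓  1≤5≤9 ✓
Π(2lᵢ+1) = 9×11×11 = 1089
triangle coeff Δ(4,5,5) = 1/3153150
Σ_t [0,4]: t=0:+1/69120 t=1:−1/1728 t=2:+1/576 t=3:−1/1728 t=4:+1/69120 = 7/11520
(3j)²=2/143 [(4 5 5; 0 0 0)], sign=-1
Σ_t [0,1]: t=0:+1/6912 t=1:−1/17280 = 1/11520
(3j)²=2/143 [(4 5 5; 3 -3 0)], sign=-1
⇒ 4πI² = 36/169
I = (+1)√(36/169/(4π)) = 0.13019760

0.130198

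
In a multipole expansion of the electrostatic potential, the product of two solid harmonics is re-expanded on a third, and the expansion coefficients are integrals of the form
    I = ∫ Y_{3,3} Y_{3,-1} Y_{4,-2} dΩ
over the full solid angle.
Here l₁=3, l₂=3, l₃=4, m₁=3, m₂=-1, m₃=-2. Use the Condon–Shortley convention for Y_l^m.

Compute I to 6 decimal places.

-0.188451

Rules hold: Σm=0, L=10 even, 0≤4≤6.
N = 7·7·9 = 441
Δ = 2!·4!·4!/11! = 1/34650
Racah Σ t=0..2: t=0:+1/72 t=1:−1/16 t=2:+1/72 = -5/144
⇒ 3j(3 3 4; 0 0 0)² = 2/77, sgn -1
Racah Σ t=0..0: t=0:+1/192 = 1/192
⇒ 3j(3 3 4; 3 -1 -2)² = 3/77, sgn +1
4πI² = N·(3j₀)²·(3jₘ)² = 54/121
I = -1·√(0.446281/4π) = -0.18845135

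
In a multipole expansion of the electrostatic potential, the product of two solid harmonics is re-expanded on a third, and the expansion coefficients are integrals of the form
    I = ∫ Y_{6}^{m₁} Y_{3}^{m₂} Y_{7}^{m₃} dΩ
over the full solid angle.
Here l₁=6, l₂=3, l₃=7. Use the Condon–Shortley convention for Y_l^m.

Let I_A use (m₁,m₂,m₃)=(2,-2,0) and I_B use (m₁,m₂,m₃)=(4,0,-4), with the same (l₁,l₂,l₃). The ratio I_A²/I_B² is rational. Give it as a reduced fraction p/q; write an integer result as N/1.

4375/1056

Same 6,3,7: normalisation and zero-m 3j drop out of the ratio.
A: Δ: 2! 10! 4! / 17! → 1/2042040; sum: t=0:+1/207360 t=1:−1/725760 = 1/290304; 3j²(6 3 7; 2 -2 0) = Δ·Π!·Σ² = 125/7293  (sign -1)
B: Δ: 2! 10! 4! / 17! → 1/2042040; sum: t=0:+1/967680 t=1:−1/1451520 t=2:+1/43545600 = 1/2721600; 3j²(6 3 7; 4 0 -4) = Δ·Π!·Σ² = 32/7735  (sign -1)
I_A²/I_B² = (125/7293)/(32/7735) = 4375/1056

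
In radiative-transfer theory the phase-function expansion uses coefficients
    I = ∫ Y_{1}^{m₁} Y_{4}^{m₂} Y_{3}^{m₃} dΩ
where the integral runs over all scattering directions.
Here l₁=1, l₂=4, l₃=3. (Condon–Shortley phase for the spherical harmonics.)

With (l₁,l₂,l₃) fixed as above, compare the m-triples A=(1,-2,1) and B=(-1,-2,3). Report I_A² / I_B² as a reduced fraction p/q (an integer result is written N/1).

Same 1,4,3: normalisation and zero-m 3j drop out of the ratio.
A: Δ: 2! 0! 6! / 9! → 1/252; sum: t=0:+1/96 = 1/96; 3j²(1 4 3; 1 -2 1) = Δ·Π!·Σ² = 5/84  (sign +1)
B: Δ: 2! 0! 6! / 9! → 1/252; sum: t=2:+1/1440 = 1/1440; 3j²(1 4 3; -1 -2 3) = Δ·Π!·Σ² = 1/252  (sign +1)
I_A²/I_B² = (5/84)/(1/252) = 15/1

15/1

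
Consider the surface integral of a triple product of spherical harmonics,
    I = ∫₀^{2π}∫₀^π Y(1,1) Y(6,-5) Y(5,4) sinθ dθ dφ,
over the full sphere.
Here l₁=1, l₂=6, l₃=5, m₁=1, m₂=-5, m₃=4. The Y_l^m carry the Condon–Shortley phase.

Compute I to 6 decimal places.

-0.303018

Rules hold: Σm=0, L=12 even, 5≤5≤7.
N = 3·13·11 = 429
Δ = 2!·0!·10!/13! = 1/858
Racah Σ t=1..1: t=1:−1/14400 = -1/14400
⇒ 3j(1 6 5; 0 0 0)² = 6/143, sgn +1
Racah Σ t=0..0: t=0:+1/725760 = 1/725760
⇒ 3j(1 6 5; 1 -5 4)² = 5/78, sgn -1
4πI² = N·(3j₀)²·(3jₘ)² = 15/13
I = -1·√(1.15385/4π) = -0.30301841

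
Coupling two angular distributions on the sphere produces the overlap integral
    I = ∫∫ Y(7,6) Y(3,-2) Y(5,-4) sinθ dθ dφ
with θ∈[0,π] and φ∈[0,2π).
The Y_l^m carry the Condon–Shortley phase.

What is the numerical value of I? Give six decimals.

l₁+l₂+l₃=15 is odd: 3j(l;000)=0 ⇒ I=0

0.000000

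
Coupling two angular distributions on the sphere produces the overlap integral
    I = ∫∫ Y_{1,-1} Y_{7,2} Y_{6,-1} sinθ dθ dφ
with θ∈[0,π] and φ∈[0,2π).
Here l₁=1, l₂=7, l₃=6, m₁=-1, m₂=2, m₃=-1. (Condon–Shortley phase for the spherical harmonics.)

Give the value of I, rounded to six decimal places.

m-sum 0 ✓  L=14 even ✓  6≤6≤8 ✓
Π(2lᵢ+1) = 3×15×13 = 585
triangle coeff Δ(1,7,6) = 1/1365
Σ_t [1,1]: t=1:−1/518400 = -1/518400
(3j)²=7/195 [(1 7 6; 0 0 0)], sign=-1
Σ_t [2,2]: t=2:+1/1209600 = 1/1209600
(3j)²=12/455 [(1 7 6; -1 2 -1)], sign=-1
⇒ 4πI² = 36/65
I = (+1)√(36/65/(4π)) = 0.20993732

0.209937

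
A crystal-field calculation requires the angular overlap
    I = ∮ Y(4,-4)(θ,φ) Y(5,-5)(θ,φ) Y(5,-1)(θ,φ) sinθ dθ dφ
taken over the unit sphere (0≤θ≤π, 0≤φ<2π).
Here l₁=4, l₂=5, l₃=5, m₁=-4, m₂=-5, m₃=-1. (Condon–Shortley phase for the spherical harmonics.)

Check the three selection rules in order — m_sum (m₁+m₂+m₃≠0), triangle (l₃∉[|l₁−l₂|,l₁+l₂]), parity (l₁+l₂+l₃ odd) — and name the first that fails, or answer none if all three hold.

azimuthal sum: -4 − 5 − 1 = -10  ✗
1 ≤ 5 ≤ 9 (triangle on l)
L = 4 + 5 + 5 = 14 (even)

m_sum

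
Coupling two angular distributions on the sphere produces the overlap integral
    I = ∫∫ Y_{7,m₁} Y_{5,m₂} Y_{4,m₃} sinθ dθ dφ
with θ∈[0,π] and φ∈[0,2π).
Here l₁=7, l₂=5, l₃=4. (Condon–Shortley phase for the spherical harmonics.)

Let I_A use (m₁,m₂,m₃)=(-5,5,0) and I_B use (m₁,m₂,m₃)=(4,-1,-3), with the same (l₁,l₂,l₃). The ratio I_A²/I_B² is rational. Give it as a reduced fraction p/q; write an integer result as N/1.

l's match ⇒ only the (l;m) 3-j factors differ between A and B.
A: triangle coeff Δ(7,5,4) = 1/6126120; Σ_t [8,8]: t=8:+1/3870720 = 1/3870720; (3j)²=135/6188 [(7 5 4; -5 5 0)], sign=+1
B: triangle coeff Δ(7,5,4) = 1/6126120; Σ_t [2,3]: t=2:+1/345600 t=3:−1/518400 = 1/1036800; (3j)²=7/2210 [(7 5 4; 4 -1 -3)], sign=-1
I_A²/I_B² = (135/6188)/(7/2210) = 675/98

675/98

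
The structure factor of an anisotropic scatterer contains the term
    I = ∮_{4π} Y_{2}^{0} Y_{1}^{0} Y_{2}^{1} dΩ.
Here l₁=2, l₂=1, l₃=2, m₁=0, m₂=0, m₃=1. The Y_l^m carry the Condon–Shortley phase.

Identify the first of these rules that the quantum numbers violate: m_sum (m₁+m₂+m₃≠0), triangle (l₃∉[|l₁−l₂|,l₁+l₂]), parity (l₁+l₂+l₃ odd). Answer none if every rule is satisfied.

m₁+m₂+m₃ = 0 + 0 + 1 = 1  ✗
triangle: |2−1|=1 ≤ l₃=2 ≤ 2+1=3
parity: l₁+l₂+l₃ = 5 is odd

m_sum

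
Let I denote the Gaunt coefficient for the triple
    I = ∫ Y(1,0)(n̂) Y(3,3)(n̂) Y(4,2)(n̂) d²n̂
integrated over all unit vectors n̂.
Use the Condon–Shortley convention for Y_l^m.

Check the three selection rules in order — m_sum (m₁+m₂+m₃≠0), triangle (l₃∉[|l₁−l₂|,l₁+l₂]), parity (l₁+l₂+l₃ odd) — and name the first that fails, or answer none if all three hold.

azimuthal sum: 0 + 3 + 2 = 5  ✗
2 ≤ 4 ≤ 4 (triangle on l)
L = 1 + 3 + 4 = 8 (even)

m_sum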